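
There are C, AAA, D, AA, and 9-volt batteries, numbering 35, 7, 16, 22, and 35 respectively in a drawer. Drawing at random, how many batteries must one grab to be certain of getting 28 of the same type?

In the worst case we take at most 27 of each type, but all 7 AAA, all 16 D, and all 22 AA (fewer than 27), giving 27 + 7 + 16 + 22 + 27 = 99.
One more battery then forces some type to 28, so 99 + 1 = 100.

100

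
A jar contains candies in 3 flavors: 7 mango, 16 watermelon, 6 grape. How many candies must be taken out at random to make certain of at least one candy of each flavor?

24

The hardest flavor to obtain is grape: we could draw every other candy first — 29 − 6 = 23 candies — without a single grape one.
The next draw must be grape, so 23 + 1 = 24.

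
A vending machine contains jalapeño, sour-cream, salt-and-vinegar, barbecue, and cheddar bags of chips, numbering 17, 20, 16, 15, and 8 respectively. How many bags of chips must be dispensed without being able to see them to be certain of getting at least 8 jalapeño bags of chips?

The worst case draws every non-jalapeño bag of chips first: 20 + 16 + 15 + 8 = 59.
The next 8 draws are then forced to be jalapeño, giving 59 + 8 = 67.

67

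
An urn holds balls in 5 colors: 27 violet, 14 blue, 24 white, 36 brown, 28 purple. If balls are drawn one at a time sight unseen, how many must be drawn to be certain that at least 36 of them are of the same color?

Treat the 5 colors as pigeonholes.
In the worst case we take at most 35 of each color, but all 27 violet, all 14 blue, all 24 white, and all 28 purple (fewer than 35), giving 27 + 14 + 24 + 35 + 28 = 128.
One more ball then forces some color to 36, so 128 + 1 = 129.

129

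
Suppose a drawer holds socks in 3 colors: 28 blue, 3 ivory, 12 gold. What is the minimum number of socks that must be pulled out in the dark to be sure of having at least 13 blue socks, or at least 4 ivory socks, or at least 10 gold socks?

25

Each of the 3 colors has its own threshold; avoid all of them simultaneously.
The worst case stops just short of every target: 12 blue, 3 ivory, 9 gold — 12 + 3 + 9 = 24 socks.
One more sock must push some color to its target, so 24 + 1 = 25.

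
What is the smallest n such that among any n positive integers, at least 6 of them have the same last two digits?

501

There are 100 possible two-digit endings acting as pigeonholes.
With 100 × 5 = 500 positive integers we could place exactly 5 in each, with no class reaching 6.
One more forces some class to hold 6, so 500 + 1 = 501.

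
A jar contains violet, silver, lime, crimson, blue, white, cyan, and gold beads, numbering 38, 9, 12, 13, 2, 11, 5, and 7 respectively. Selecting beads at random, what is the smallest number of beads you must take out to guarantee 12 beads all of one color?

Treat the 8 colors as pigeonholes.
In the worst case we take at most 11 of each color, but all 9 silver, all 2 blue, all 5 cyan, and all 7 gold (fewer than 11), giving 11 + 9 + 11 + 11 + 2 + 11 + 5 + 7 = 67.
One more bead then forces some color to 12, so 67 + 1 = 68.

68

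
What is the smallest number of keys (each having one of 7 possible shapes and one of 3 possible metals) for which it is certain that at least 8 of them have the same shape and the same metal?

There are 7 × 3 = 21 (shape, metal) combinations acting as pigeonholes.
With 21 × 7 = 147 keys we could place exactly 7 in each, with no (shape, metal) pair reaching 8.
One more forces some (shape, metal) pair to hold 8, so 147 + 1 = 148.

148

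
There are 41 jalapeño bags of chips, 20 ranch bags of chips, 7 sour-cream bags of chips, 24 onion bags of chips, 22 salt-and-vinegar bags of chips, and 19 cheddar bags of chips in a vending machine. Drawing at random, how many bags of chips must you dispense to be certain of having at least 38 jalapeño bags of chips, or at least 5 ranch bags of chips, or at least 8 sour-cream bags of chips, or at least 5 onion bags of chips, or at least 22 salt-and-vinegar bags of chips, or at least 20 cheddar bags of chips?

Each of the 6 flavors has its own threshold; avoid all of them simultaneously.
The worst case stops just short of every target: 37 jalapeño, 4 ranch, 7 sour-cream, 4 onion, 21 salt-and-vinegar, 19 cheddar — 37 + 4 + 7 + 4 + 21 + 19 = 92 bags of chips.
One more bag of chips must push some flavor to its target, so 92 + 1 = 93.

93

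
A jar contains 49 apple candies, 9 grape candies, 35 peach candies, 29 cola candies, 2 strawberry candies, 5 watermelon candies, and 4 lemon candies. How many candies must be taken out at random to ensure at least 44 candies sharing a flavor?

In the worst case we take at most 43 of each flavor, but all 9 grape, all 35 peach, all 29 cola, all 2 strawberry, all 5 watermelon, and all 4 lemon (fewer than 43), giving 43 + 9 + 35 + 29 + 2 + 5 + 4 = 127.
One more candy then forces some flavor to 44, so 127 + 1 = 128.

128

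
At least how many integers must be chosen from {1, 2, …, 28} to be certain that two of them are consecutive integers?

15

Partition {1, …, 28} into 14 pairs: {1,2}, {3,4}, …, {27,28}.
Choosing 14 integers — say the 14 even numbers 2, 4, …, 28 — takes one from each pair and avoids the property.
Choosing 15 forces two into the same pair by pigeonhole, and those are consecutive. So 15.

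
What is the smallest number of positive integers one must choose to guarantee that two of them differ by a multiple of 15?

Use the pigeonhole principle on residue classes: two integers differ by a multiple of 15 exactly when they share a remainder mod 15.
There are 15 residue classes mod 15, so 15 integers can all lie in distinct classes.
One more integer must repeat a residue, giving a difference divisible by 15. So n = 15 + 1 = 16.

16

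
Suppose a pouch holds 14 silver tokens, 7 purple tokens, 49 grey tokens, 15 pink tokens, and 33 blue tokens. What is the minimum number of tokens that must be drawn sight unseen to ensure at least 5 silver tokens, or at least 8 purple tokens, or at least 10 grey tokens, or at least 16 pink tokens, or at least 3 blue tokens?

38

Each of the 5 colors has its own threshold; avoid all of them simultaneously.
The worst case stops just short of every target: 4 silver, 7 purple, 9 grey, 15 pink, 2 blue — 4 + 7 + 9 + 15 + 2 = 37 tokens.
One more token must push some color to its target, so 37 + 1 = 38.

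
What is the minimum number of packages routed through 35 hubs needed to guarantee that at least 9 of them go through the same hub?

281

There are 35 hubs acting as pigeonholes.
With 35 × 8 = 280 packages we could place exactly 8 in each, with no class reaching 9.
One more forces some class to hold 9, so 280 + 1 = 281.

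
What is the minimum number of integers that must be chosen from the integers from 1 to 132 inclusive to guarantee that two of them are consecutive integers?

67

Partition {1, …, 132} into 66 pairs: {1,2}, {3,4}, …, {131,132}.
Choosing 66 integers — say the 66 even numbers 2, 4, …, 132 — takes one from each pair and avoids the property.
Choosing 67 forces two into the same pair by pigeonhole, and those are consecutive. So 67.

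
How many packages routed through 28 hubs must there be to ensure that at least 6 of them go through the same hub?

There are 28 hubs acting as pigeonholes.
With 28 × 5 = 140 packages we could place exactly 5 in each, with no class reaching 6.
One more forces some class to hold 6, so 140 + 1 = 141.

141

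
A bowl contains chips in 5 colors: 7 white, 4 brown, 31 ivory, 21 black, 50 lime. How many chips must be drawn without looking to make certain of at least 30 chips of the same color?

91

Treat the 5 colors as pigeonholes.
In the worst case we take at most 29 of each color, but all 7 white, all 4 brown, and all 21 black (fewer than 29), giving 7 + 4 + 29 + 21 + 29 = 90.
One more chip then forces some color to 30, so 90 + 1 = 91.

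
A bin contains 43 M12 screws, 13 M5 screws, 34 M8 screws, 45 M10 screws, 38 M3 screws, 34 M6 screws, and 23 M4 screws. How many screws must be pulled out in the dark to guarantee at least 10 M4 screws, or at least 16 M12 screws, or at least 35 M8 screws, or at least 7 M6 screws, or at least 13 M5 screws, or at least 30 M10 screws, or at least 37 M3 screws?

The worst case stops just short of every target: 15 M12, 12 M5, 34 M8, 29 M10, 36 M3, 6 M6, 9 M4 — 15 + 12 + 34 + 29 + 36 + 6 + 9 = 141 screws.
One more screw must push some size to its target, so 141 + 1 = 142.

142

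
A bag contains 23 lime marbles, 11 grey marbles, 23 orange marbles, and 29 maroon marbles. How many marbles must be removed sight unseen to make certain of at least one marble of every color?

76

The hardest color to obtain is grey: we could draw every other marble first — 86 − 11 = 75 marbles — without a single grey one.
The next draw must be grey, so 75 + 1 = 76.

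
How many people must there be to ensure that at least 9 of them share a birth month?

There are 12 months of the year acting as pigeonholes.
With 12 × 8 = 96 people we could place exactly 8 in each, with no class reaching 9.
One more forces some class to hold 9, so 96 + 1 = 97.

97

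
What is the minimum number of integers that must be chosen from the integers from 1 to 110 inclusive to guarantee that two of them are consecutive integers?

56

Partition {1, …, 110} into 55 pairs: {1,2}, {3,4}, …, {109,110}.
Choosing 55 integers — say the 55 even numbers 2, 4, …, 110 — takes one from each pair and avoids the property.
Choosing 56 forces two into the same pair by pigeonhole, and those are consecutive. So 56.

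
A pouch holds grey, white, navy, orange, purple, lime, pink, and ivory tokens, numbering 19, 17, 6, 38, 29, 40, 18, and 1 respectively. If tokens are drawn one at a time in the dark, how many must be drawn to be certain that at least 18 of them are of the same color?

110

Treat the 8 colors as pigeonholes.
In the worst case we take at most 17 of each color, but all 6 navy and all 1 ivory (fewer than 17), giving 17 + 17 + 6 + 17 + 17 + 17 + 17 + 1 = 109.
One more token then forces some color to 18, so 109 + 1 = 110.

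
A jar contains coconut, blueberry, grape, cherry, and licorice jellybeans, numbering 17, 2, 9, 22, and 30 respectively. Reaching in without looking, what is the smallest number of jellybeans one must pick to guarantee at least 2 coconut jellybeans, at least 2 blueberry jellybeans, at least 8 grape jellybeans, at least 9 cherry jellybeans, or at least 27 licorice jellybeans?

44

Each of the 5 flavors has its own threshold; avoid all of them simultaneously.
The worst case stops just short of every target: 1 coconut, 1 blueberry, 7 grape, 8 cherry, 26 licorice — 1 + 1 + 7 + 8 + 26 = 43 jellybeans.
One more jellybean must push some flavor to its target, so 43 + 1 = 44.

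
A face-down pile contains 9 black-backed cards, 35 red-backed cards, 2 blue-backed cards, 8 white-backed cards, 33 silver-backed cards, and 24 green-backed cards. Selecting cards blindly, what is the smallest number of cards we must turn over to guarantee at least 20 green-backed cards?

The worst case draws every non-green-backed card first: 9 + 35 + 2 + 8 + 33 = 87.
The next 20 draws are then forced to be green-backed, giving 87 + 20 = 107.

107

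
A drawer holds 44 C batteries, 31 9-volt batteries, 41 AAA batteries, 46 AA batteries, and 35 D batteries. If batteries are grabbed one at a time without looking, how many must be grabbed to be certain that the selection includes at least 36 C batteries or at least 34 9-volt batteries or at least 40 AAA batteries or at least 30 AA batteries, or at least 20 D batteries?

Each of the 5 types has its own threshold; avoid all of them simultaneously.
The worst case stops just short of every target: 35 C, all 31 9-volt, 39 AAA, 29 AA, 19 D — 35 + 31 + 39 + 29 + 19 = 153 batteries.
One more battery must push some type to its target, so 153 + 1 = 154.

154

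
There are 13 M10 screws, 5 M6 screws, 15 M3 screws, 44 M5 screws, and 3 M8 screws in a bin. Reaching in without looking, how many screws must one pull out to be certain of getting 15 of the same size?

50

Treat the 5 sizes as pigeonholes.
In the worst case we take at most 14 of each size, but all 13 M10, all 5 M6, and all 3 M8 (fewer than 14), giving 13 + 5 + 14 + 14 + 3 = 49.
One more screw then forces some size to 15, so 49 + 1 = 50.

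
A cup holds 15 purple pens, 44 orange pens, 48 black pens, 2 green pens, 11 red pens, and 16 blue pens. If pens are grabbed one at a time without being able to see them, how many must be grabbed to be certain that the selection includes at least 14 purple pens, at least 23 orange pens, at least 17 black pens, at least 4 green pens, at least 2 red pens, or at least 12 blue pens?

66

Each of the 6 ink colors has its own threshold; avoid all of them simultaneously.
The worst case stops just short of every target: 13 purple, 22 orange, 16 black, all 2 green, 1 red, 11 blue — 13 + 22 + 16 + 2 + 1 + 11 = 65 pens.
One more pen must push some ink color to its target, so 65 + 1 = 66.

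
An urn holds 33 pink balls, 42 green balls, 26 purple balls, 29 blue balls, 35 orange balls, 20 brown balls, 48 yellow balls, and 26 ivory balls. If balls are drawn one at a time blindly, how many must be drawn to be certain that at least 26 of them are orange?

250

The worst case draws every non-orange ball first: 33 + 42 + 26 + 29 + 20 + 48 + 26 = 224.
The next 26 draws are then forced to be orange, giving 224 + 26 = 250.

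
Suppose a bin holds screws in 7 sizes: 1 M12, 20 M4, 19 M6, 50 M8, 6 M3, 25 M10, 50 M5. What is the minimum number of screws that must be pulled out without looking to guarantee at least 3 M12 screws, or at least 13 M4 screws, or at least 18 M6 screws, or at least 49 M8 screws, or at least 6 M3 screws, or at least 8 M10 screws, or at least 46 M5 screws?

136

The worst case stops just short of every target: all 1 M12, 12 M4, 17 M6, 48 M8, 5 M3, 7 M10, 45 M5 — 1 + 12 + 17 + 48 + 5 + 7 + 45 = 135 screws.
One more screw must push some size to its target, so 135 + 1 = 136.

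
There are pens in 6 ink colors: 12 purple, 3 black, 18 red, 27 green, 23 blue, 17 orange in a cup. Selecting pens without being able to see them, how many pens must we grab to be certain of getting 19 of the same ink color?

87

In the worst case we take at most 18 of each ink color, but all 12 purple, all 3 black, and all 17 orange (fewer than 18), giving 12 + 3 + 18 + 18 + 18 + 17 = 86.
One more pen then forces some ink color to 19, so 86 + 1 = 87.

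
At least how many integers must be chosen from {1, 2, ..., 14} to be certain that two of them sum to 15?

Partition {1, …, 14} into 7 pairs: {1,14}, {2,13}, …, {7,8}.
Choosing 7 integers — say the integers 1 through 7 — takes one from each pair and avoids the property.
Choosing 8 forces two into the same pair by pigeonhole, and those sum to 15. So 8.

8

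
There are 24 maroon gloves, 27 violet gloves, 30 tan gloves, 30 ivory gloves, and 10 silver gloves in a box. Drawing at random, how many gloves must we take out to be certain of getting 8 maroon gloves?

To avoid maroon gloves as long as possible, exhaust the other 4 colors first.
The worst case draws every non-maroon glove first: 27 + 30 + 30 + 10 = 97.
The next 8 draws are then forced to be maroon, giving 97 + 8 = 105.

105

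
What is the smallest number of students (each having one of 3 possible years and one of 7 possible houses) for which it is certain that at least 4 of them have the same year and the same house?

There are 3 × 7 = 21 (year, house) combinations acting as pigeonholes.
With 21 × 3 = 63 students we could place exactly 3 in each, with no (year, house) pair reaching 4.
One more forces some (year, house) pair to hold 4, so 63 + 1 = 64.

64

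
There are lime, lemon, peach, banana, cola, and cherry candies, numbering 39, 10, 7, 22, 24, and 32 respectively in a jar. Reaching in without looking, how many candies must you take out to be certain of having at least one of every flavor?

The hardest flavor to obtain is peach: we could draw every other candy first — 134 − 7 = 127 candies — without a single peach one.
The next draw must be peach, so 127 + 1 = 128.

128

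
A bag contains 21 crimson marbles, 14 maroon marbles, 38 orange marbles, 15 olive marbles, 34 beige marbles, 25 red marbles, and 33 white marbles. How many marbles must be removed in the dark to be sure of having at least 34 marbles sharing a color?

175

Treat the 7 colors as pigeonholes.
In the worst case we take at most 33 of each color, but all 21 crimson, all 14 maroon, all 15 olive, and all 25 red (fewer than 33), giving 21 + 14 + 33 + 15 + 33 + 25 + 33 = 174.
One more marble then forces some color to 34, so 174 + 1 = 175.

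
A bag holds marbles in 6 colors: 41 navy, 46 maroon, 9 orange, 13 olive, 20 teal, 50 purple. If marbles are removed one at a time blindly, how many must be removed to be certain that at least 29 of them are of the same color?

127

Treat the 6 colors as pigeonholes.
In the worst case we take at most 28 of each color, but all 9 orange, all 13 olive, and all 20 teal (fewer than 28), giving 28 + 28 + 9 + 13 + 20 + 28 = 126.
One more marble then forces some color to 29, so 126 + 1 = 127.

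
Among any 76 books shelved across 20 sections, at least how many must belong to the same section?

If each of the 20 sections held at most 3, the total would be at most 20 × 3 = 60 < 76, a contradiction.
So at least one holds ⌈76/20⌉ = 4.

4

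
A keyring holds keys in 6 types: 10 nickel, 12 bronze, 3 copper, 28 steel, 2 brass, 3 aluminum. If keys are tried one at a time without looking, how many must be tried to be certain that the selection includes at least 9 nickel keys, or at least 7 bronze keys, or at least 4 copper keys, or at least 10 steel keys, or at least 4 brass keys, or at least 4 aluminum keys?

The worst case stops just short of every target: 8 nickel, 6 bronze, 3 copper, 9 steel, all 2 brass, 3 aluminum — 8 + 6 + 3 + 9 + 2 + 3 = 31 keys.
One more key must push some type to its target, so 31 + 1 = 32.

32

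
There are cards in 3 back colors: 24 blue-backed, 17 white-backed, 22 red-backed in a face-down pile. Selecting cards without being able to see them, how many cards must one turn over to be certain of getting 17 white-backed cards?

The worst case draws every non-white-backed card first: 24 + 22 = 46.
The next 17 draws are then forced to be white-backed, giving 46 + 17 = 63.

63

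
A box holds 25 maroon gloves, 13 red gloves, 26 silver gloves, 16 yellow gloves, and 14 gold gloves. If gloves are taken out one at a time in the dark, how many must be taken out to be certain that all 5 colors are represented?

The hardest color to obtain is red: we could draw every other glove first — 94 − 13 = 81 gloves — without a single red one.
The next draw must be red, so 81 + 1 = 82.

82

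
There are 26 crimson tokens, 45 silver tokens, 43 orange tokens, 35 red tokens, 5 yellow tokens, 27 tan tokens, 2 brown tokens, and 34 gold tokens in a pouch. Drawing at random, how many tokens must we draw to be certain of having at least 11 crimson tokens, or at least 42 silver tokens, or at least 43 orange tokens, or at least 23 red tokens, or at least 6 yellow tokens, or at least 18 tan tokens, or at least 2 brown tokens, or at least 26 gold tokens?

164

Each of the 8 colors has its own threshold; avoid all of them simultaneously.
The worst case stops just short of every target: 10 crimson, 41 silver, 42 orange, 22 red, 5 yellow, 17 tan, 1 brown, 25 gold — 10 + 41 + 42 + 22 + 5 + 17 + 1 + 25 = 163 tokens.
One more token must push some color to its target, so 163 + 1 = 164.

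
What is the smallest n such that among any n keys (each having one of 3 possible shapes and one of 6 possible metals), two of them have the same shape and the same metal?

19

There are 3 × 6 = 18 (shape, metal) combinations acting as pigeonholes.
With 18 keys we could place one in each, avoiding any repeat.
One more forces some (shape, metal) pair to hold 2, so 18 + 1 = 19.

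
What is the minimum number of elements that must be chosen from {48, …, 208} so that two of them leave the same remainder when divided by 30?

Group the integers by remainder mod 30; there are 30 residue classes, each nonempty in this range.
Choosing one from each class (30 integers) avoids any shared remainder.
One more choice must repeat a class, so two differ by a multiple of 30. Hence 30 + 1 = 31.

31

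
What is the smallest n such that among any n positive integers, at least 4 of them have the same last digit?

There are 10 possible last digits acting as pigeonholes.
With 10 × 3 = 30 positive integers we could place exactly 3 in each, with no class reaching 4.
One more forces some class to hold 4, so 30 + 1 = 31.

31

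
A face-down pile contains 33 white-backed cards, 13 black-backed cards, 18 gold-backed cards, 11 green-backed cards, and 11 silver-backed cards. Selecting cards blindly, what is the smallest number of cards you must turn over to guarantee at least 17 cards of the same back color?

In the worst case we take at most 16 of each back color, but all 13 black-backed, all 11 green-backed, and all 11 silver-backed (fewer than 16), giving 16 + 13 + 16 + 11 + 11 = 67.
One more card then forces some back color to 17, so 67 + 1 = 68.

68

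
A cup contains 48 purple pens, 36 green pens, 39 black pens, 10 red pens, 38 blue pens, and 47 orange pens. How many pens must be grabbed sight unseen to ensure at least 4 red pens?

The worst case draws every non-red pen first: 48 + 36 + 39 + 38 + 47 = 208.
The next 4 draws are then forced to be red, giving 208 + 4 = 212.

212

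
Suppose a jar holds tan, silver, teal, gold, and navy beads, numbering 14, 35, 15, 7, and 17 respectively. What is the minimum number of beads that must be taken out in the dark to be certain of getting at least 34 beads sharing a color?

In the worst case we take at most 33 of each color, but all 14 tan, all 15 teal, all 7 gold, and all 17 navy (fewer than 33), giving 14 + 33 + 15 + 7 + 17 = 86.
One more bead then forces some color to 34, so 86 + 1 = 87.

87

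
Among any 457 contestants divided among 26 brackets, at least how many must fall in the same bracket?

The 457 contestants fall into 26 brackets.
If each of the 26 brackets held at most 17, the total would be at most 26 × 17 = 442 < 457, a contradiction.
So at least one holds ⌈457/26⌉ = 18.

18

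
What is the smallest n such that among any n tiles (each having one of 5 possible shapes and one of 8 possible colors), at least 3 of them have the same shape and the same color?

There are 5 × 8 = 40 (shape, color) combinations acting as pigeonholes.
With 40 × 2 = 80 tiles we could place exactly 2 in each, with no (shape, color) pair reaching 3.
One more forces some (shape, color) pair to hold 3, so 80 + 1 = 81.

81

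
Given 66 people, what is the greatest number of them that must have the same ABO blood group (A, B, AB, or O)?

17

If each of the 4 ABO blood groups held at most 16, the total would be at most 4 × 16 = 64 < 66, a contradiction.
So at least one holds ⌈66/4⌉ = 17.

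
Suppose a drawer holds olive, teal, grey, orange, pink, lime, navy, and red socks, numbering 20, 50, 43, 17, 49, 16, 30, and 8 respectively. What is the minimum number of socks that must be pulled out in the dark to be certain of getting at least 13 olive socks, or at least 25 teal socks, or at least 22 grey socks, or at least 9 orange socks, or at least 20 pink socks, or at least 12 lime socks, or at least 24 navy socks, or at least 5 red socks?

Each of the 8 colors has its own threshold; avoid all of them simultaneously.
The worst case stops just short of every target: 12 olive, 24 teal, 21 grey, 8 orange, 19 pink, 11 lime, 23 navy, 4 red — 12 + 24 + 21 + 8 + 19 + 11 + 23 + 4 = 122 socks.
One more sock must push some color to its target, so 122 + 1 = 123.

123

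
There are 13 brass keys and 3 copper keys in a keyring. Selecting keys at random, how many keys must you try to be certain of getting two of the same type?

Treat the 2 types as pigeonholes.
The worst case takes 1 key of each type without reaching 2 of any: 2 × 1 = 2.
The next key must bring some type to 2, so 2 + 1 = 3.

3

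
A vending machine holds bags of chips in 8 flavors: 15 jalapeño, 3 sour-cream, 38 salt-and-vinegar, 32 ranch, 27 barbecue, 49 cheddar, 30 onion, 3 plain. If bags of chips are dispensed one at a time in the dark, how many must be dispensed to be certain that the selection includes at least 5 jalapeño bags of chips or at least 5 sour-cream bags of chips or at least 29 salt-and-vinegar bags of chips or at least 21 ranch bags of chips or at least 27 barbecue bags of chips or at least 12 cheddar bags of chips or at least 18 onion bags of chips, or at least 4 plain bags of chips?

The worst case stops just short of every target: 4 jalapeño, all 3 sour-cream, 28 salt-and-vinegar, 20 ranch, 26 barbecue, 11 cheddar, 17 onion, 3 plain — 4 + 3 + 28 + 20 + 26 + 11 + 17 + 3 = 112 bags of chips.
One more bag of chips must push some flavor to its target, so 112 + 1 = 113.

113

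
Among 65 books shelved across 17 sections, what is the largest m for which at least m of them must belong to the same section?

4

The 65 books fall into 17 sections.
If each of the 17 sections held at most 3, the total would be at most 17 × 3 = 51 < 65, a contradiction.
So at least one holds ⌈65/17⌉ = 4.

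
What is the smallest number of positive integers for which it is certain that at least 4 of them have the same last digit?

31

There are 10 possible last digits acting as pigeonholes.
With 10 × 3 = 30 positive integers we could place exactly 3 in each, with no class reaching 4.
One more forces some class to hold 4, so 30 + 1 = 31.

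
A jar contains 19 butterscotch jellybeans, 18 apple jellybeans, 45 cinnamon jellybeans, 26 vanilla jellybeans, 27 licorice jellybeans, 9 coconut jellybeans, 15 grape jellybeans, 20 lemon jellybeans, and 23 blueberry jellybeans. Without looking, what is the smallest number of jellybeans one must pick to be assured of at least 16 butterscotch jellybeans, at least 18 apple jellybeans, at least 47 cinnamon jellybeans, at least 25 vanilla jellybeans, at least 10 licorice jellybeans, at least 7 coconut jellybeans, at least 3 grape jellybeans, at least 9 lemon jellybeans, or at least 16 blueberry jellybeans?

The worst case stops just short of every target: 15 butterscotch, 17 apple, all 45 cinnamon, 24 vanilla, 9 licorice, 6 coconut, 2 grape, 8 lemon, 15 blueberry — 15 + 17 + 45 + 24 + 9 + 6 + 2 + 8 + 15 = 141 jellybeans.
One more jellybean must push some flavor to its target, so 141 + 1 = 142.

142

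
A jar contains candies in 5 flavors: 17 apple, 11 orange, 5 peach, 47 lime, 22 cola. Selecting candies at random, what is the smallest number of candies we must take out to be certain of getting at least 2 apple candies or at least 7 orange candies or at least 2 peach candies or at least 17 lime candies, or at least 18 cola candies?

The worst case stops just short of every target: 1 apple, 6 orange, 1 peach, 16 lime, 17 cola — 1 + 6 + 1 + 16 + 17 = 41 candies.
One more candy must push some flavor to its target, so 41 + 1 = 42.

42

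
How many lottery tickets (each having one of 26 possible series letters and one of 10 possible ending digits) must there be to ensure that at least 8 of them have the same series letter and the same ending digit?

There are 26 × 10 = 260 (series letter, ending digit) combinations acting as pigeonholes.
With 260 × 7 = 1820 lottery tickets we could place exactly 7 in each, with no (series letter, ending digit) pair reaching 8.
One more forces some (series letter, ending digit) pair to hold 8, so 1820 + 1 = 1821.

1821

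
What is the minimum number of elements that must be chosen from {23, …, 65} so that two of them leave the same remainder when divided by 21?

Use the pigeonhole principle on residue classes: group the integers by remainder mod 21; there are 21 residue classes, each nonempty in this range.
Choosing one from each class (21 integers) avoids any shared remainder.
One more choice must repeat a class, so two differ by a multiple of 21. Hence 21 + 1 = 22.

22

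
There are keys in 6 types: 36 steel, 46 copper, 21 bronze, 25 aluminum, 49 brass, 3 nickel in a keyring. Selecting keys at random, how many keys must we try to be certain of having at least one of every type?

The hardest type to obtain is nickel: we could draw every other key first — 180 − 3 = 177 keys — without a single nickel one.
The next draw must be nickel, so 177 + 1 = 178.

178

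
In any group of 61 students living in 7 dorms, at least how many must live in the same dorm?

9

The 61 students fall into 7 dorms.
If each of the 7 dorms held at most 8, the total would be at most 7 × 8 = 56 < 61, a contradiction.
So at least one holds ⌈61/7⌉ = 9.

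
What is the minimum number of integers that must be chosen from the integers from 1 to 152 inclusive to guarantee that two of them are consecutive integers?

Partition {1, …, 152} into 76 pairs: {1,2}, {3,4}, …, {151,152}.
Choosing 76 integers — say the 76 even numbers 2, 4, …, 152 — takes one from each pair and avoids the property.
Choosing 77 forces two into the same pair by pigeonhole, and those are consecutive. So 77.

77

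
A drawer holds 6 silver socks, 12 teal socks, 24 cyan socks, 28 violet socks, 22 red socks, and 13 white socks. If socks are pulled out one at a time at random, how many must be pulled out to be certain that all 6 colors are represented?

100

The hardest color to obtain is silver: we could draw every other sock first — 105 − 6 = 99 socks — without a single silver one.
The next draw must be silver, so 99 + 1 = 100.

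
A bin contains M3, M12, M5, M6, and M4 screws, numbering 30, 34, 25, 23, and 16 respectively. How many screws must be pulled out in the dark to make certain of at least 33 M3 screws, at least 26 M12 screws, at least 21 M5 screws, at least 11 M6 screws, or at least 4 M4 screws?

89

Each of the 5 sizes has its own threshold; avoid all of them simultaneously.
The worst case stops just short of every target: all 30 M3, 25 M12, 20 M5, 10 M6, 3 M4 — 30 + 25 + 20 + 10 + 3 = 88 screws.
One more screw must push some size to its target, so 88 + 1 = 89.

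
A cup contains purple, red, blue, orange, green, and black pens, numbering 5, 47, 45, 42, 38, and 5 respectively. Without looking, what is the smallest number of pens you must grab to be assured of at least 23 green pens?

The worst case draws every non-green pen first: 5 + 47 + 45 + 42 + 5 = 144.
The next 23 draws are then forced to be green, giving 144 + 23 = 167.

167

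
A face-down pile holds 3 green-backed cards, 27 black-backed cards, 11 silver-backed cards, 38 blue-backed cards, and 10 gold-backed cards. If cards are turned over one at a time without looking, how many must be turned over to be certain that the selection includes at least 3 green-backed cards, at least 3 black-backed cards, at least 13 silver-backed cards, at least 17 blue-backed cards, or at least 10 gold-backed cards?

41

Each of the 5 back colors has its own threshold; avoid all of them simultaneously.
The worst case stops just short of every target: 2 green-backed, 2 black-backed, all 11 silver-backed, 16 blue-backed, 9 gold-backed — 2 + 2 + 11 + 16 + 9 = 40 cards.
One more card must push some back color to its target, so 40 + 1 = 41.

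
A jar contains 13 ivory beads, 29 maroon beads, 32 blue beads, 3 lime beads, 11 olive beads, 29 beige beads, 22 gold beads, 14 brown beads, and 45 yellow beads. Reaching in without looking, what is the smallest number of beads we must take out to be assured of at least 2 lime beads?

The worst case draws every non-lime bead first: 13 + 29 + 32 + 11 + 29 + 22 + 14 + 45 = 195.
The next 2 draws are then forced to be lime, giving 195 + 2 = 197.

197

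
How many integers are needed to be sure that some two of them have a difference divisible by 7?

8

Two integers differ by a multiple of 7 exactly when they share a remainder mod 7.
There are 7 residue classes mod 7, so 7 integers can all lie in distinct classes.
One more integer must repeat a residue, giving a difference divisible by 7. So n = 7 + 1 = 8.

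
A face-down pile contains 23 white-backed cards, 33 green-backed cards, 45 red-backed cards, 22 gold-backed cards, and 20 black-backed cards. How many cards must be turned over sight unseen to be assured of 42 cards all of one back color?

Treat the 5 back colors as pigeonholes.
In the worst case we take at most 41 of each back color, but all 23 white-backed, all 33 green-backed, all 22 gold-backed, and all 20 black-backed (fewer than 41), giving 23 + 33 + 41 + 22 + 20 = 139.
One more card then forces some back color to 42, so 139 + 1 = 140.

140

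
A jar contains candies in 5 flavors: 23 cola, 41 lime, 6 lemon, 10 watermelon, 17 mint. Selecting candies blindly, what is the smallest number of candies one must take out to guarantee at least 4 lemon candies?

The worst case draws every non-lemon candy first: 23 + 41 + 10 + 17 = 91.
The next 4 draws are then forced to be lemon, giving 91 + 4 = 95.

95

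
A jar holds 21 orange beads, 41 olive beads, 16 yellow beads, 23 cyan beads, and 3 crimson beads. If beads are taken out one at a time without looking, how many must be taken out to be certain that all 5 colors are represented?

The hardest color to obtain is crimson: we could draw every other bead first — 104 − 3 = 101 beads — without a single crimson one.
The next draw must be crimson, so 101 + 1 = 102.

102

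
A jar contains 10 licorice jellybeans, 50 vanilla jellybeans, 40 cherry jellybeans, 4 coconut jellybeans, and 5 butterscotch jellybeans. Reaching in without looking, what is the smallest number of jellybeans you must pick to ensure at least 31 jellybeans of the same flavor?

In the worst case we take at most 30 of each flavor, but all 10 licorice, all 4 coconut, and all 5 butterscotch (fewer than 30), giving 10 + 30 + 30 + 4 + 5 = 79.
One more jellybean then forces some flavor to 31, so 79 + 1 = 80.

80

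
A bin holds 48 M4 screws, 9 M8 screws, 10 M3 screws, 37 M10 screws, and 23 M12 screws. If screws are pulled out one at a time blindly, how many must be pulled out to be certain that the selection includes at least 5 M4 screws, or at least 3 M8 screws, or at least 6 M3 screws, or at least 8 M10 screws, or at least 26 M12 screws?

The worst case stops just short of every target: 4 M4, 2 M8, 5 M3, 7 M10, all 23 M12 — 4 + 2 + 5 + 7 + 23 = 41 screws.
One more screw must push some size to its target, so 41 + 1 = 42.

42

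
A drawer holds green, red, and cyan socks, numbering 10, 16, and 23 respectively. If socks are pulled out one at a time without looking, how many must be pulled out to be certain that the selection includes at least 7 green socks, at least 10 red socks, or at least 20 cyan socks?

The worst case stops just short of every target: 6 green, 9 red, 19 cyan — 6 + 9 + 19 = 34 socks.
One more sock must push some color to its target, so 34 + 1 = 35.

35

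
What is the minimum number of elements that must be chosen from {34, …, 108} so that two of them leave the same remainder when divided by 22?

23

Group the integers by remainder mod 22; there are 22 residue classes, each nonempty in this range.
Choosing one from each class (22 integers) avoids any shared remainder.
One more choice must repeat a class, so two differ by a multiple of 22. Hence 22 + 1 = 23.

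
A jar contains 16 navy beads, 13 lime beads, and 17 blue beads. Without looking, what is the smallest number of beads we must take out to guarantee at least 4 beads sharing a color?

Treat the 3 colors as pigeonholes.
The worst case takes 3 beads of each color without reaching 4 of any: 3 × 3 = 9.
The next bead must bring some color to 4, so 9 + 1 = 10.

10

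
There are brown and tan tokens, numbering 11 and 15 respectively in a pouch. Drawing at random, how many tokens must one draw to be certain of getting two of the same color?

The worst case takes 1 token of each color without reaching 2 of any: 2 × 1 = 2.
The next token must bring some color to 2, so 2 + 1 = 3.

3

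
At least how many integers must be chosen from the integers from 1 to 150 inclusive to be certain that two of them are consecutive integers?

Partition {1, …, 150} into 75 pairs: {1,2}, {3,4}, …, {149,150}.
Choosing 75 integers — say the 75 even numbers 2, 4, …, 150 — takes one from each pair and avoids the property.
Choosing 76 forces two into the same pair by pigeonhole, and those are consecutive. So 76.

76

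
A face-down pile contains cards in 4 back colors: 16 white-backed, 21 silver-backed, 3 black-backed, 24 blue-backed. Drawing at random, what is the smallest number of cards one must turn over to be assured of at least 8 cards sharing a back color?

In the worst case we take at most 7 of each back color, but all 3 black-backed (fewer than 7), giving 7 + 7 + 3 + 7 = 24.
One more card then forces some back color to 8, so 24 + 1 = 25.

25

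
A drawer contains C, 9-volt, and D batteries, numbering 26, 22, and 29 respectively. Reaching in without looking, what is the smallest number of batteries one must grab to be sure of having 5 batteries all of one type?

The worst case takes 4 batteries of each type without reaching 5 of any: 3 × 4 = 12.
The next battery must bring some type to 5, so 12 + 1 = 13.

13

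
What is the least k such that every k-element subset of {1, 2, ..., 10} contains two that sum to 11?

6

Partition {1, …, 10} into 5 pairs: {1,10}, {2,9}, …, {5,6}.
Choosing 5 integers — say the integers 1 through 5 — takes one from each pair and avoids the property.
Choosing 6 forces two into the same pair by pigeonhole, and those sum to 11. So 6.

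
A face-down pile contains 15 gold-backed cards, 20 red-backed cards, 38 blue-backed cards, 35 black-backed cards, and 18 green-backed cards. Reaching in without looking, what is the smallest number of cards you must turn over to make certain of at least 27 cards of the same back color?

In the worst case we take at most 26 of each back color, but all 15 gold-backed, all 20 red-backed, and all 18 green-backed (fewer than 26), giving 15 + 20 + 26 + 26 + 18 = 105.
One more card then forces some back color to 27, so 105 + 1 = 106.

106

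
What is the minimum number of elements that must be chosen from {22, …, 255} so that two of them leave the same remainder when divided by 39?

Group the integers by remainder mod 39; there are 39 residue classes, each nonempty in this range.
Choosing one from each class (39 integers) avoids any shared remainder.
One more choice must repeat a class, so two differ by a multiple of 39. Hence 39 + 1 = 40.

40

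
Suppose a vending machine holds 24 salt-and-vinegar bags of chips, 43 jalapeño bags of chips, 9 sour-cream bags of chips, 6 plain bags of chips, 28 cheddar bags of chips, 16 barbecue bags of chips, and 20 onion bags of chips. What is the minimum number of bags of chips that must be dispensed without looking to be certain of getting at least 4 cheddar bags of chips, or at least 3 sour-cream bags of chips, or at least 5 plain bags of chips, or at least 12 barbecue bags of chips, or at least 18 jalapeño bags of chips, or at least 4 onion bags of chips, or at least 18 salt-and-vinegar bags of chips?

The worst case stops just short of every target: 17 salt-and-vinegar, 17 jalapeño, 2 sour-cream, 4 plain, 3 cheddar, 11 barbecue, 3 onion — 17 + 17 + 2 + 4 + 3 + 11 + 3 = 57 bags of chips.
One more bag of chips must push some flavor to its target, so 57 + 1 = 58.

58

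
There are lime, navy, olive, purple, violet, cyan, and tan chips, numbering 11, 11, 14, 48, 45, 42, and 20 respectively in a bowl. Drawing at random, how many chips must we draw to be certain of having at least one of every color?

181

The hardest color to obtain is lime: we could draw every other chip first — 191 − 11 = 180 chips — without a single lime one.
The next draw must be lime, so 180 + 1 = 181.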